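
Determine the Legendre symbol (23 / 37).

-1

Euler's criterion: (23/37) ≡ 23^18 (mod 37).
23^2 ≡ 11 (mod 37)
23^4 ≡ 10 (mod 37)
23^8 ≡ 26 (mod 37)
23^16 ≡ 10 (mod 37)
23^18 = 23^(16+2) ≡ 36 (mod 37).
Result is 36 ≡ −1, so (23/37) = −1.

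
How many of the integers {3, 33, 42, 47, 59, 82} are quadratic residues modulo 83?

3

(3/83) = +1 → QR.
(33/83) = +1 → QR.
(42/83) = -1 → non-residue.
(47/83) = -1 → non-residue.
(59/83) = +1 → QR.
(82/83) = -1 → non-residue.
Total quadratic residues among the 6: 3.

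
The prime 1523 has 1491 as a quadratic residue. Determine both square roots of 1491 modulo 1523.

156, 1367

Since 1523 ≡ 3 (mod 4), a square root of 1491 is 1491^((1523+1)/4) = 1491^381 mod 1523.
Repeated squaring: 1491^2≡1024, 1491^4≡752, 1491^8≡471, 1491^16≡1006, 1491^32≡764, 1491^64≡387, 1491^128≡515, 1491^256≡223 (mod 1523).
1491^381 = 1491^(256+64+32+16+8+4+1) ≡ 1367 (mod 1523).
Check: 1367² = 1868689 ≡ 1491 (mod 1523). The two roots are 156 and 1367.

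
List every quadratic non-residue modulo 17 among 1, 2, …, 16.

3,5,6,7,10,11,12,14

Square k = 1,…,8 (k and 17−k give the same square):
1²=1, 2²=4, 3²=9, 4²=16, 5²≡8, 6²≡2, 7²≡15, 8²≡13 (mod 17).
The residues are {1, 2, 4, 8, 9, 13, 15, 16}; the non-residues are the remaining 8 nonzero classes.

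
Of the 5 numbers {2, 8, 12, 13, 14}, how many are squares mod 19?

0

(2/19) = -1 → non-residue.
(8/19) = -1 → non-residue.
(12/19) = -1 → non-residue.
(13/19) = -1 → non-residue.
(14/19) = -1 → non-residue.
Total quadratic residues among the 5: 0.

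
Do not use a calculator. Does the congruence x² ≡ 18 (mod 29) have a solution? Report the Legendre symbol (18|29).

-1

Pull out 2: since 29 ≡ 5 (mod 8), (2/29) = -1.
Reciprocity: 9 ≡ 1 and 29 ≡ 1 (mod 4), so (9/29) = +(29/9).
Reduce top mod 9: now compute (2/9).
Pull out 2: since 9 ≡ 1 (mod 8), (2/9) = +1.
Reached (1/9) = 1. Collecting the sign flips along the way, the symbol is -1.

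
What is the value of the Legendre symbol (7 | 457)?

Reciprocity: 7 ≡ 3 and 457 ≡ 1 (mod 4), so (7/457) = +(457/7).
Reduce top mod 7: now compute (2/7).
Pull out 2: since 7 ≡ 7 (mod 8), (2/7) = +1.
Reached (1/7) = 1. Collecting the sign flips along the way, the symbol is +1.

1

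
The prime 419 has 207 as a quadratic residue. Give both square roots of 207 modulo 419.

Since 419 ≡ 3 (mod 4), a square root of 207 is 207^((419+1)/4) = 207^105 mod 419.
Repeated squaring: 207^2≡111, 207^4≡170, 207^8≡408, 207^16≡121, 207^32≡395, 207^64≡157 (mod 419).
207^105 = 207^(64+32+8+1) ≡ 292 (mod 419).
Check: 292² = 85264 ≡ 207 (mod 419). The two roots are 127 and 292.

127, 292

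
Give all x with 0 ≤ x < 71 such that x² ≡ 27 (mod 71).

Since 71 ≡ 3 (mod 4), a square root of 27 is 27^((71+1)/4) = 27^18 mod 71.
Repeated squaring: 27^2≡19, 27^4≡6, 27^8≡36, 27^16≡18 (mod 71).
27^18 = 27^(16+2) ≡ 58 (mod 71).
Check: 58² = 3364 ≡ 27 (mod 71). The two roots are 13 and 58.

13, 58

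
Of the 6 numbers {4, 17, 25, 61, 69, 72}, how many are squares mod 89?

(4/89) = +1 → QR.
(17/89) = +1 → QR.
(25/89) = +1 → QR.
(61/89) = -1 → non-residue.
(69/89) = +1 → QR.
(72/89) = +1 → QR.
Total quadratic residues among the 6: 5.

5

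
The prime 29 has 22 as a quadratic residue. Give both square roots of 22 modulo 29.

29 ≡ 1 (mod 4), so we find a root by search.
Trying successive values, 14² = 196 ≡ 22 (mod 29). The other root is 29 − 14 = 15.

14, 15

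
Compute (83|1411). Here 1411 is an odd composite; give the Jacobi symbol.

0

Reciprocity: 83 ≡ 3 and 1411 ≡ 3 (mod 4), so (83/1411) = −(1411/83).
Reduce top mod 83: now compute (0/83).
Top reduces to 0: gcd > 1, so the symbol is 0.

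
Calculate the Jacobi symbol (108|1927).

-1

Pull out 2^2: since 1927 ≡ 7 (mod 8), (2/1927) = +1, so (2/1927)^2 = +1.
Reciprocity: 27 ≡ 3 and 1927 ≡ 3 (mod 4), so (27/1927) = −(1927/27).
Reduce top mod 27: now compute (10/27).
Pull out 2: since 27 ≡ 3 (mod 8), (2/27) = -1.
Reciprocity: 5 ≡ 1 and 27 ≡ 3 (mod 4), so (5/27) = +(27/5).
Reduce top mod 5: now compute (2/5).
Pull out 2: since 5 ≡ 5 (mod 8), (2/5) = -1.
Reached (1/5) = 1. Collecting the sign flips along the way, the symbol is -1.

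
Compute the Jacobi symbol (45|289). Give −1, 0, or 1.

1

Reciprocity: 45 ≡ 1 and 289 ≡ 1 (mod 4), so (45/289) = +(289/45).
Reduce top mod 45: now compute (19/45).
Reciprocity: 19 ≡ 3 and 45 ≡ 1 (mod 4), so (19/45) = +(45/19).
Reduce top mod 19: now compute (7/19).
Reciprocity: 7 ≡ 3 and 19 ≡ 3 (mod 4), so (7/19) = −(19/7).
Reduce top mod 7: now compute (5/7).
Reciprocity: 5 ≡ 1 and 7 ≡ 3 (mod 4), so (5/7) = +(7/5).
Reduce top mod 5: now compute (2/5).
Pull out 2: since 5 ≡ 5 (mod 8), (2/5) = -1.
Reached (1/5) = 1. Collecting the sign flips along the way, the symbol is +1.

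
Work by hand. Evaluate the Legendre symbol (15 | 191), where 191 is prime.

Reciprocity: 15 ≡ 3 and 191 ≡ 3 (mod 4), so (15/191) = −(191/15).
Reduce top mod 15: now compute (11/15).
Reciprocity: 11 ≡ 3 and 15 ≡ 3 (mod 4), so (11/15) = −(15/11).
Reduce top mod 11: now compute (4/11).
Pull out 2^2: since 11 ≡ 3 (mod 8), (2/11) = -1, so (2/11)^2 = +1.
Reached (1/11) = 1. Collecting the sign flips along the way, the symbol is +1.

1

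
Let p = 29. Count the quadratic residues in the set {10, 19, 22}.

1

(10/29) = -1 → non-residue.
(19/29) = -1 → non-residue.
(22/29) = +1 → QR.
Total quadratic residues among the 3: 1.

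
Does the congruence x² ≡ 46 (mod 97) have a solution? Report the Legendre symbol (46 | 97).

-1

Euler's criterion: (46/97) ≡ 46^48 (mod 97).
46^2 ≡ 79 (mod 97)
46^4 ≡ 33 (mod 97)
46^8 ≡ 22 (mod 97)
46^16 ≡ 96 (mod 97)
46^32 ≡ 1 (mod 97)
46^48 = 46^(32+16) ≡ 96 (mod 97).
Result is 96 ≡ −1, so (46/97) = −1.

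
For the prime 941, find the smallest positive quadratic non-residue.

2

(2/941) = −1, so 2 is the smallest positive non-residue mod 941.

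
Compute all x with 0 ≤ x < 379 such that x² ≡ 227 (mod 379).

178, 201

Since 379 ≡ 3 (mod 4), a square root of 227 is 227^((379+1)/4) = 227^95 mod 379.
Repeated squaring: 227^2≡364, 227^4≡225, 227^8≡218, 227^16≡149, 227^32≡219, 227^64≡207 (mod 379).
227^95 = 227^(64+16+8+4+2+1) ≡ 178 (mod 379).
Check: 178² = 31684 ≡ 227 (mod 379). The two roots are 178 and 201.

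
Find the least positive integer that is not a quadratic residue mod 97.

5

(2/97) = +1, so 2 is a residue.
(3/97) = +1, so 3 is a residue.
(4/97) = +1, so 4 is a residue.
(5/97) = −1, so 5 is the smallest positive non-residue mod 97.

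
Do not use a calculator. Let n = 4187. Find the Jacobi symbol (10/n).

1

Pull out 2: since 4187 ≡ 3 (mod 8), (2/4187) = -1.
Reciprocity: 5 ≡ 1 and 4187 ≡ 3 (mod 4), so (5/4187) = +(4187/5).
Reduce top mod 5: now compute (2/5).
Pull out 2: since 5 ≡ 5 (mod 8), (2/5) = -1.
Reached (1/5) = 1. Collecting the sign flips along the way, the symbol is +1.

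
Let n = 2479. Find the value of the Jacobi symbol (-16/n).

-1

First reduce: -16 ≡ 2463 (mod 2479).
Reciprocity: 2463 ≡ 3 and 2479 ≡ 3 (mod 4), so (2463/2479) = −(2479/2463).
Reduce top mod 2463: now compute (16/2463).
Pull out 2^4: since 2463 ≡ 7 (mod 8), (2/2463) = +1, so (2/2463)^4 = +1.
Reached (1/2463) = 1. Collecting the sign flips along the way, the symbol is -1.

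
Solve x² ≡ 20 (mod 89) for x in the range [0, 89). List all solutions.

89 ≡ 1 (mod 4), so we find a root by search.
Trying successive values, 38² = 1444 ≡ 20 (mod 89). The other root is 89 − 38 = 51.

38, 51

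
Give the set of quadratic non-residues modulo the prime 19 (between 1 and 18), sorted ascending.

Square k = 1,…,9 (k and 19−k give the same square):
1²=1, 2²=4, 3²=9, 4²=16, 5²≡6, 6²≡17, 7²≡11, 8²≡7, 9²≡5 (mod 19).
The residues are {1, 4, 5, 6, 7, 9, 11, 16, 17}; the non-residues are the remaining 9 nonzero classes.

2, 3, 8, 10, 12, 13, 14, 15, 18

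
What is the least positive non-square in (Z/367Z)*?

(2/367) = +1, so 2 is a residue.
(3/367) = −1, so 3 is the smallest positive non-residue mod 367.

3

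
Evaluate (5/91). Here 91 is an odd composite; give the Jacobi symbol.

Reciprocity: 5 ≡ 1 and 91 ≡ 3 (mod 4), so (5/91) = +(91/5).
Reduce top mod 5: now compute (1/5).
Reached (1/5) = 1. Collecting the sign flips along the way, the symbol is +1.

1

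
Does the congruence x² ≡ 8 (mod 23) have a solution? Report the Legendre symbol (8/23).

Euler's criterion: (8/23) ≡ 8^11 (mod 23).
8^2 ≡ 18 (mod 23)
8^4 ≡ 2 (mod 23)
8^8 ≡ 4 (mod 23)
8^11 = 8^(8+2+1) ≡ 1 (mod 23).
Result is 1, so (8/23) = 1.

1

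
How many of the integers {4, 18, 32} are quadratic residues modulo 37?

1

(4/37) = +1 → QR.
(18/37) = -1 → non-residue.
(32/37) = -1 → non-residue.
Total quadratic residues among the 3: 1.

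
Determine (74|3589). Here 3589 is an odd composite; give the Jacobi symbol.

Pull out 2: since 3589 ≡ 5 (mod 8), (2/3589) = -1.
Reciprocity: 37 ≡ 1 and 3589 ≡ 1 (mod 4), so (37/3589) = +(3589/37).
Reduce top mod 37: now compute (0/37).
Top reduces to 0: gcd > 1, so the symbol is 0.

0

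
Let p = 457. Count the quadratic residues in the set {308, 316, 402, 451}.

(308/457) = -1 → non-residue.
(316/457) = +1 → QR.
(402/457) = +1 → QR.
(451/457) = +1 → QR.
Total quadratic residues among the 4: 3.

3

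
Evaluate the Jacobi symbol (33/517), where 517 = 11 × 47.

Reciprocity: 33 ≡ 1 and 517 ≡ 1 (mod 4), so (33/517) = +(517/33).
Reduce top mod 33: now compute (22/33).
Pull out 2: since 33 ≡ 1 (mod 8), (2/33) = +1.
Reciprocity: 11 ≡ 3 and 33 ≡ 1 (mod 4), so (11/33) = +(33/11).
Reduce top mod 11: now compute (0/11).
Top reduces to 0: gcd > 1, so the symbol is 0.

0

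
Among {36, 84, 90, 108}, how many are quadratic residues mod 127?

2

(36/127) = +1 → QR.
(84/127) = +1 → QR.
(90/127) = -1 → non-residue.
(108/127) = -1 → non-residue.
Total quadratic residues among the 4: 2.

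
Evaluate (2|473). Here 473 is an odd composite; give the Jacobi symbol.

1

Pull out 2: since 473 ≡ 1 (mod 8), (2/473) = +1.
Reached (1/473) = 1. Collecting the sign flips along the way, the symbol is +1.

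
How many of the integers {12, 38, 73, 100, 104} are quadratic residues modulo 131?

(12/131) = +1 → QR.
(38/131) = +1 → QR.
(73/131) = -1 → non-residue.
(100/131) = +1 → QR.
(104/131) = -1 → non-residue.
Total quadratic residues among the 5: 3.

3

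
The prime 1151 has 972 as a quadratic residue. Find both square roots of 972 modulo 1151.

339, 812

Since 1151 ≡ 3 (mod 4), a square root of 972 is 972^((1151+1)/4) = 972^288 mod 1151.
Repeated squaring: 972^2≡964, 972^4≡439, 972^8≡504, 972^16≡796, 972^32≡566, 972^64≡378, 972^128≡160, 972^256≡278 (mod 1151).
972^288 = 972^(256+32) ≡ 812 (mod 1151).
Check: 812² = 659344 ≡ 972 (mod 1151). The two roots are 339 and 812.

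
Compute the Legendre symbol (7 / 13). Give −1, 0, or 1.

Euler's criterion: (7/13) ≡ 7^6 (mod 13).
7^2 ≡ 10 (mod 13)
7^4 ≡ 9 (mod 13)
7^6 = 7^(4+2) ≡ 12 (mod 13).
Result is 12 ≡ −1, so (7/13) = −1.

-1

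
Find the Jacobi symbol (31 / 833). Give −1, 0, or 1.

Reciprocity: 31 ≡ 3 and 833 ≡ 1 (mod 4), so (31/833) = +(833/31).
Reduce top mod 31: now compute (27/31).
Reciprocity: 27 ≡ 3 and 31 ≡ 3 (mod 4), so (27/31) = −(31/27).
Reduce top mod 27: now compute (4/27).
Pull out 2^2: since 27 ≡ 3 (mod 8), (2/27) = -1, so (2/27)^2 = +1.
Reached (1/27) = 1. Collecting the sign flips along the way, the symbol is -1.

-1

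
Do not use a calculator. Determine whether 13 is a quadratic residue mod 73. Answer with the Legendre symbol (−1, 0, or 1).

Euler's criterion: (13/73) ≡ 13^36 (mod 73).
13^2 ≡ 23 (mod 73)
13^4 ≡ 18 (mod 73)
13^8 ≡ 32 (mod 73)
13^16 ≡ 2 (mod 73)
13^32 ≡ 4 (mod 73)
13^36 = 13^(32+4) ≡ 72 (mod 73).
Result is 72 ≡ −1, so (13/73) = −1.

-1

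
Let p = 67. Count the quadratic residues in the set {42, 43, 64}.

1

(42/67) = -1 → non-residue.
(43/67) = -1 → non-residue.
(64/67) = +1 → QR.
Total quadratic residues among the 3: 1.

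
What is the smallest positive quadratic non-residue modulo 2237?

2

(2/2237) = −1, so 2 is the smallest positive non-residue mod 2237.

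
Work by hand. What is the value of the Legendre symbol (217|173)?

First reduce: 217 ≡ 44 (mod 173).
Pull out 2^2: since 173 ≡ 5 (mod 8), (2/173) = -1, so (2/173)^2 = +1.
Reciprocity: 11 ≡ 3 and 173 ≡ 1 (mod 4), so (11/173) = +(173/11).
Reduce top mod 11: now compute (8/11).
Pull out 2^3: since 11 ≡ 3 (mod 8), (2/11) = -1, so (2/11)^3 = -1.
Reached (1/11) = 1. Collecting the sign flips along the way, the symbol is -1.

-1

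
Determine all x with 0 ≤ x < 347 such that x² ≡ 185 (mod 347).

78, 269

Since 347 ≡ 3 (mod 4), a square root of 185 is 185^((347+1)/4) = 185^87 mod 347.
Repeated squaring: 185^2≡219, 185^4≡75, 185^8≡73, 185^16≡124, 185^32≡108, 185^64≡213 (mod 347).
185^87 = 185^(64+16+4+2+1) ≡ 269 (mod 347).
Check: 269² = 72361 ≡ 185 (mod 347). The two roots are 78 and 269.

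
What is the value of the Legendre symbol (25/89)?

Reciprocity: 25 ≡ 1 and 89 ≡ 1 (mod 4), so (25/89) = +(89/25).
Reduce top mod 25: now compute (14/25).
Pull out 2: since 25 ≡ 1 (mod 8), (2/25) = +1.
Reciprocity: 7 ≡ 3 and 25 ≡ 1 (mod 4), so (7/25) = +(25/7).
Reduce top mod 7: now compute (4/7).
Pull out 2^2: since 7 ≡ 7 (mod 8), (2/7) = +1, so (2/7)^2 = +1.
Reached (1/7) = 1. Collecting the sign flips along the way, the symbol is +1.

1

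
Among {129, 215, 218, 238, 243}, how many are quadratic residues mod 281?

(129/281) = -1 → non-residue.
(215/281) = +1 → QR.
(218/281) = +1 → QR.
(238/281) = +1 → QR.
(243/281) = -1 → non-residue.
Total quadratic residues among the 5: 3.

3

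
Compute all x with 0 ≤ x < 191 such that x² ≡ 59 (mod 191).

Since 191 ≡ 3 (mod 4), a square root of 59 is 59^((191+1)/4) = 59^48 mod 191.
Repeated squaring: 59^2≡43, 59^4≡130, 59^8≡92, 59^16≡60, 59^32≡162 (mod 191).
59^48 = 59^(32+16) ≡ 170 (mod 191).
Check: 170² = 28900 ≡ 59 (mod 191). The two roots are 21 and 170.

21, 170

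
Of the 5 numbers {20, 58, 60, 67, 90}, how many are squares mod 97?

(20/97) = -1 → non-residue.
(58/97) = -1 → non-residue.
(60/97) = -1 → non-residue.
(67/97) = -1 → non-residue.
(90/97) = -1 → non-residue.
Total quadratic residues among the 5: 0.

0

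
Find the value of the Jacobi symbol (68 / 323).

Pull out 2^2: since 323 ≡ 3 (mod 8), (2/323) = -1, so (2/323)^2 = +1.
Reciprocity: 17 ≡ 1 and 323 ≡ 3 (mod 4), so (17/323) = +(323/17).
Reduce top mod 17: now compute (0/17).
Top reduces to 0: gcd > 1, so the symbol is 0.

0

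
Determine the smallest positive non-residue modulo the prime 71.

7

(2/71) = +1, so 2 is a residue.
(3/71) = +1, so 3 is a residue.
(4/71) = +1, so 4 is a residue.
(5/71) = +1, so 5 is a residue.
(6/71) = +1, so 6 is a residue.
(7/71) = −1, so 7 is the smallest positive non-residue mod 71.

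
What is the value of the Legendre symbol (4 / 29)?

Euler's criterion: (4/29) ≡ 4^14 (mod 29).
4^2 ≡ 16 (mod 29)
4^4 ≡ 24 (mod 29)
4^8 ≡ 25 (mod 29)
4^14 = 4^(8+4+2) ≡ 1 (mod 29).
Result is 1, so (4/29) = 1.

1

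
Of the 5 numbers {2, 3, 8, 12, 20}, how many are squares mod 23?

(2/23) = +1 → QR.
(3/23) = +1 → QR.
(8/23) = +1 → QR.
(12/23) = +1 → QR.
(20/23) = -1 → non-residue.
Total quadratic residues among the 5: 4.

4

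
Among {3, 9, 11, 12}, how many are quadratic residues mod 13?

3

(3/13) = +1 → QR.
(9/13) = +1 → QR.
(11/13) = -1 → non-residue.
(12/13) = +1 → QR.
Total quadratic residues among the 4: 3.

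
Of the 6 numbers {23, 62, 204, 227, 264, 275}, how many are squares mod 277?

(23/277) = +1 → QR.
(62/277) = +1 → QR.
(204/277) = -1 → non-residue.
(227/277) = -1 → non-residue.
(264/277) = +1 → QR.
(275/277) = -1 → non-residue.
Total quadratic residues among the 6: 3.

3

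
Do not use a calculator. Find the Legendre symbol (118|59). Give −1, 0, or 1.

0

First reduce: 118 ≡ 0 (mod 59).
Top reduces to 0: gcd > 1, so the symbol is 0.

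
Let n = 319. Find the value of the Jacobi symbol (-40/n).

-1

First reduce: -40 ≡ 279 (mod 319).
Reciprocity: 279 ≡ 3 and 319 ≡ 3 (mod 4), so (279/319) = −(319/279).
Reduce top mod 279: now compute (40/279).
Pull out 2^3: since 279 ≡ 7 (mod 8), (2/279) = +1, so (2/279)^3 = +1.
Reciprocity: 5 ≡ 1 and 279 ≡ 3 (mod 4), so (5/279) = +(279/5).
Reduce top mod 5: now compute (4/5).
Pull out 2^2: since 5 ≡ 5 (mod 8), (2/5) = -1, so (2/5)^2 = +1.
Reached (1/5) = 1. Collecting the sign flips along the way, the symbol is -1.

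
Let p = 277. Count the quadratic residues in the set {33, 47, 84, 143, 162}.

2

(33/277) = -1 → non-residue.
(47/277) = +1 → QR.
(84/277) = +1 → QR.
(143/277) = -1 → non-residue.
(162/277) = -1 → non-residue.
Total quadratic residues among the 5: 2.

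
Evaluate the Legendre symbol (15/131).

Reciprocity: 15 ≡ 3 and 131 ≡ 3 (mod 4), so (15/131) = −(131/15).
Reduce top mod 15: now compute (11/15).
Reciprocity: 11 ≡ 3 and 15 ≡ 3 (mod 4), so (11/15) = −(15/11).
Reduce top mod 11: now compute (4/11).
Pull out 2^2: since 11 ≡ 3 (mod 8), (2/11) = -1, so (2/11)^2 = +1.
Reached (1/11) = 1. Collecting the sign flips along the way, the symbol is +1.

1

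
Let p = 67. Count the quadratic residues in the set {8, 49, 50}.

1

(8/67) = -1 → non-residue.
(49/67) = +1 → QR.
(50/67) = -1 → non-residue.
Total quadratic residues among the 3: 1.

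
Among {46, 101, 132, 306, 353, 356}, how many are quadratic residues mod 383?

4

(46/383) = +1 → QR.
(101/383) = +1 → QR.
(132/383) = -1 → non-residue.
(306/383) = +1 → QR.
(353/383) = +1 → QR.
(356/383) = -1 → non-residue.
Total quadratic residues among the 6: 4.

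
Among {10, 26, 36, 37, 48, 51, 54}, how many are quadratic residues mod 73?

4

(10/73) = -1 → non-residue.
(26/73) = -1 → non-residue.
(36/73) = +1 → QR.
(37/73) = +1 → QR.
(48/73) = +1 → QR.
(51/73) = -1 → non-residue.
(54/73) = +1 → QR.
Total quadratic residues among the 7: 4.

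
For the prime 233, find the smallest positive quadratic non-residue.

3

(2/233) = +1, so 2 is a residue.
(3/233) = −1, so 3 is the smallest positive non-residue mod 233.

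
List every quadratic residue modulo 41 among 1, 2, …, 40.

1,2,4,5,8,9,10,16,18,20,21,23,25,31,32,33,36,37,39,40

Square k = 1,…,20 (k and 41−k give the same square):
1²=1, 2²=4, 3²=9, 4²=16, 5²=25, 6²=36, 7²≡8, 8²≡23, 9²≡40, 10²≡18, 11²≡39, 12²≡21, 13²≡5, 14²≡32, 15²≡20, 16²≡10, 17²≡2, 18²≡37, 19²≡33, 20²≡31 (mod 41).
So the quadratic residues mod 41 are {1, 2, 4, 5, 8, 9, 10, 16, 18, 20, 21, 23, 25, 31, 32, 33, 36, 37, 39, 40}.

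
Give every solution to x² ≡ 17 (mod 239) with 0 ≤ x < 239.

16, 223

Since 239 ≡ 3 (mod 4), a square root of 17 is 17^((239+1)/4) = 17^60 mod 239.
Repeated squaring: 17^2≡50, 17^4≡110, 17^8≡150, 17^16≡34, 17^32≡200 (mod 239).
17^60 = 17^(32+16+8+4) ≡ 16 (mod 239).
Check: 16² = 256 ≡ 17 (mod 239). The two roots are 16 and 223.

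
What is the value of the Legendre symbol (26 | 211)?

Pull out 2: since 211 ≡ 3 (mod 8), (2/211) = -1.
Reciprocity: 13 ≡ 1 and 211 ≡ 3 (mod 4), so (13/211) = +(211/13).
Reduce top mod 13: now compute (3/13).
Reciprocity: 3 ≡ 3 and 13 ≡ 1 (mod 4), so (3/13) = +(13/3).
Reduce top mod 3: now compute (1/3).
Reached (1/3) = 1. Collecting the sign flips along the way, the symbol is -1.

-1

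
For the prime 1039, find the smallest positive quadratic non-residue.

(2/1039) = +1, so 2 is a residue.
(3/1039) = −1, so 3 is the smallest positive non-residue mod 1039.

3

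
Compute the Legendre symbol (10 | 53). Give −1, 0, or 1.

Euler's criterion: (10/53) ≡ 10^26 (mod 53).
10^2 ≡ 47 (mod 53)
10^4 ≡ 36 (mod 53)
10^8 ≡ 24 (mod 53)
10^16 ≡ 46 (mod 53)
10^26 = 10^(16+8+2) ≡ 1 (mod 53).
Result is 1, so (10/53) = 1.

1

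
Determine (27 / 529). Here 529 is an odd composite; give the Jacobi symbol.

Reciprocity: 27 ≡ 3 and 529 ≡ 1 (mod 4), so (27/529) = +(529/27).
Reduce top mod 27: now compute (16/27).
Pull out 2^4: since 27 ≡ 3 (mod 8), (2/27) = -1, so (2/27)^4 = +1.
Reached (1/27) = 1. Collecting the sign flips along the way, the symbol is +1.

1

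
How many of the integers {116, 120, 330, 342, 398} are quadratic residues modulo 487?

(116/487) = +1 → QR.
(120/487) = +1 → QR.
(330/487) = -1 → non-residue.
(342/487) = +1 → QR.
(398/487) = -1 → non-residue.
Total quadratic residues among the 5: 3.

3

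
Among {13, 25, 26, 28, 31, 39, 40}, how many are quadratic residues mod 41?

(13/41) = -1 → non-residue.
(25/41) = +1 → QR.
(26/41) = -1 → non-residue.
(28/41) = -1 → non-residue.
(31/41) = +1 → QR.
(39/41) = +1 → QR.
(40/41) = +1 → QR.
Total quadratic residues among the 7: 4.

4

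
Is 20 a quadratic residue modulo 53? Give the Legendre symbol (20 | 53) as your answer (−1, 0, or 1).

-1

Pull out 2^2: since 53 ≡ 5 (mod 8), (2/53) = -1, so (2/53)^2 = +1.
Reciprocity: 5 ≡ 1 and 53 ≡ 1 (mod 4), so (5/53) = +(53/5).
Reduce top mod 5: now compute (3/5).
Reciprocity: 3 ≡ 3 and 5 ≡ 1 (mod 4), so (3/5) = +(5/3).
Reduce top mod 3: now compute (2/3).
Pull out 2: since 3 ≡ 3 (mod 8), (2/3) = -1.
Reached (1/3) = 1. Collecting the sign flips along the way, the symbol is -1.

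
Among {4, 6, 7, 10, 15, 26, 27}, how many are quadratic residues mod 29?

(4/29) = +1 → QR.
(6/29) = +1 → QR.
(7/29) = +1 → QR.
(10/29) = -1 → non-residue.
(15/29) = -1 → non-residue.
(26/29) = -1 → non-residue.
(27/29) = -1 → non-residue.
Total quadratic residues among the 7: 3.

3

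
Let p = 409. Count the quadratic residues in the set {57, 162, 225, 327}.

3

(57/409) = -1 → non-residue.
(162/409) = +1 → QR.
(225/409) = +1 → QR.
(327/409) = +1 → QR.
Total quadratic residues among the 4: 3.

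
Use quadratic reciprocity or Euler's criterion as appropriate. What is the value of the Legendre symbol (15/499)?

-1

Reciprocity: 15 ≡ 3 and 499 ≡ 3 (mod 4), so (15/499) = −(499/15).
Reduce top mod 15: now compute (4/15).
Pull out 2^2: since 15 ≡ 7 (mod 8), (2/15) = +1, so (2/15)^2 = +1.
Reached (1/15) = 1. Collecting the sign flips along the way, the symbol is -1.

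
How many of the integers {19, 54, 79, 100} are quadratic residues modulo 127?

(19/127) = +1 → QR.
(54/127) = -1 → non-residue.
(79/127) = +1 → QR.
(100/127) = +1 → QR.
Total quadratic residues among the 4: 3.

3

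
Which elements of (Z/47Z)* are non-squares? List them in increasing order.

5,10,11,13,15,19,20,22,23,26,29,30,31,33,35,38,39,40,41,43,44,45,46

Square k = 1,…,23 (k and 47−k give the same square):
1²=1, 2²=4, 3²=9, 4²=16, 5²=25, 6²=36, 7²≡2, 8²≡17, 9²≡34, 10²≡6, 11²≡27, 12²≡3, 13²≡28, 14²≡8, 15²≡37, 16²≡21, 17²≡7, 18²≡42, 19²≡32, 20²≡24, 21²≡18, 22²≡14, 23²≡12 (mod 47).
The residues are {1, 2, 3, 4, 6, 7, 8, 9, 12, 14, 16, 17, 18, 21, 24, 25, 27, 28, 32, 34, 36, 37, 42}; the non-residues are the remaining 23 nonzero classes.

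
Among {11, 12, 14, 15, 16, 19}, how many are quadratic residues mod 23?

2

(11/23) = -1 → non-residue.
(12/23) = +1 → QR.
(14/23) = -1 → non-residue.
(15/23) = -1 → non-residue.
(16/23) = +1 → QR.
(19/23) = -1 → non-residue.
Total quadratic residues among the 6: 2.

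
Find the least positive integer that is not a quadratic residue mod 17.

(2/17) = +1, so 2 is a residue.
(3/17) = −1, so 3 is the smallest positive non-residue mod 17.

3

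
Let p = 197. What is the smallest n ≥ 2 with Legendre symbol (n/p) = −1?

(2/197) = −1, so 2 is the smallest positive non-residue mod 197.

2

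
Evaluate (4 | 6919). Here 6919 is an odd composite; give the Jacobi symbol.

1

Pull out 2^2: since 6919 ≡ 7 (mod 8), (2/6919) = +1, so (2/6919)^2 = +1.
Reached (1/6919) = 1. Collecting the sign flips along the way, the symbol is +1.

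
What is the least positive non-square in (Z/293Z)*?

2

(2/293) = −1, so 2 is the smallest positive non-residue mod 293.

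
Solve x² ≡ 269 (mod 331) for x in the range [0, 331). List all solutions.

Since 331 ≡ 3 (mod 4), a square root of 269 is 269^((331+1)/4) = 269^83 mod 331.
Repeated squaring: 269^2≡203, 269^4≡165, 269^8≡83, 269^16≡269, 269^32≡203, 269^64≡165 (mod 331).
269^83 = 269^(64+16+2+1) ≡ 83 (mod 331).
Check: 83² = 6889 ≡ 269 (mod 331). The two roots are 83 and 248.

83, 248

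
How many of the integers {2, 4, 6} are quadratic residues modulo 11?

(2/11) = -1 → non-residue.
(4/11) = +1 → QR.
(6/11) = -1 → non-residue.
Total quadratic residues among the 3: 1.

1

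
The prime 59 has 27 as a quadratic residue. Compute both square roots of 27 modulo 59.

Since 59 ≡ 3 (mod 4), a square root of 27 is 27^((59+1)/4) = 27^15 mod 59.
Repeated squaring: 27^2≡21, 27^4≡28, 27^8≡17 (mod 59).
27^15 = 27^(8+4+2+1) ≡ 26 (mod 59).
Check: 26² = 676 ≡ 27 (mod 59). The two roots are 26 and 33.

26, 33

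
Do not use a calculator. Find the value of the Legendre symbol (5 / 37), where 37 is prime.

Reciprocity: 5 ≡ 1 and 37 ≡ 1 (mod 4), so (5/37) = +(37/5).
Reduce top mod 5: now compute (2/5).
Pull out 2: since 5 ≡ 5 (mod 8), (2/5) = -1.
Reached (1/5) = 1. Collecting the sign flips along the way, the symbol is -1.

-1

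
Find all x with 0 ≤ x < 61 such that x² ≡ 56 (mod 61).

61 ≡ 1 (mod 4), so we find a root by search.
Trying successive values, 19² = 361 ≡ 56 (mod 61). The other root is 61 − 19 = 42.

19, 42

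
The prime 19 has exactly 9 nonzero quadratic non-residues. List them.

Square k = 1,…,9 (k and 19−k give the same square):
1²=1, 2²=4, 3²=9, 4²=16, 5²≡6, 6²≡17, 7²≡11, 8²≡7, 9²≡5 (mod 19).
The residues are {1, 4, 5, 6, 7, 9, 11, 16, 17}; the non-residues are the remaining 9 nonzero classes.

2, 3, 8, 10, 12, 13, 14, 15, 18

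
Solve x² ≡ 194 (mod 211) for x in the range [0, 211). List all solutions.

Since 211 ≡ 3 (mod 4), a square root of 194 is 194^((211+1)/4) = 194^53 mod 211.
Repeated squaring: 194^2≡78, 194^4≡176, 194^8≡170, 194^16≡204, 194^32≡49 (mod 211).
194^53 = 194^(32+16+4+1) ≡ 163 (mod 211).
Check: 163² = 26569 ≡ 194 (mod 211). The two roots are 48 and 163.

48, 163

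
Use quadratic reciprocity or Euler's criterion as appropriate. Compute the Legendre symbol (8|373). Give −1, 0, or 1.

Euler's criterion: (8/373) ≡ 8^186 (mod 373).
8^2 ≡ 64 (mod 373)
8^4 ≡ 366 (mod 373)
8^8 ≡ 49 (mod 373)
8^16 ≡ 163 (mod 373)
8^32 ≡ 86 (mod 373)
8^64 ≡ 309 (mod 373)
8^128 ≡ 366 (mod 373)
8^186 = 8^(128+32+16+8+2) ≡ 372 (mod 373).
Result is 372 ≡ −1, so (8/373) = −1.

-1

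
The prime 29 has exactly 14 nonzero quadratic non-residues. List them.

Square k = 1,…,14 (k and 29−k give the same square):
1²=1, 2²=4, 3²=9, 4²=16, 5²=25, 6²≡7, 7²≡20, 8²≡6, 9²≡23, 10²≡13, 11²≡5, 12²≡28, 13²≡24, 14²≡22 (mod 29).
The residues are {1, 4, 5, 6, 7, 9, 13, 16, 20, 22, 23, 24, 25, 28}; the non-residues are the remaining 14 nonzero classes.

2,3,8,10,11,12,14,15,17,18,19,21,26,27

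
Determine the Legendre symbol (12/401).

Pull out 2^2: since 401 ≡ 1 (mod 8), (2/401) = +1, so (2/401)^2 = +1.
Reciprocity: 3 ≡ 3 and 401 ≡ 1 (mod 4), so (3/401) = +(401/3).
Reduce top mod 3: now compute (2/3).
Pull out 2: since 3 ≡ 3 (mod 8), (2/3) = -1.
Reached (1/3) = 1. Collecting the sign flips along the way, the symbol is -1.

-1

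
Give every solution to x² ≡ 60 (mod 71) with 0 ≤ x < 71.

Since 71 ≡ 3 (mod 4), a square root of 60 is 60^((71+1)/4) = 60^18 mod 71.
Repeated squaring: 60^2≡50, 60^4≡15, 60^8≡12, 60^16≡2 (mod 71).
60^18 = 60^(16+2) ≡ 29 (mod 71).
Check: 29² = 841 ≡ 60 (mod 71). The two roots are 29 and 42.

29, 42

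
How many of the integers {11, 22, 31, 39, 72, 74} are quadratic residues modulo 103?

1

(11/103) = -1 → non-residue.
(22/103) = -1 → non-residue.
(31/103) = -1 → non-residue.
(39/103) = -1 → non-residue.
(72/103) = +1 → QR.
(74/103) = -1 → non-residue.
Total quadratic residues among the 6: 1.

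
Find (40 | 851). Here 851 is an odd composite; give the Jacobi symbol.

-1

Pull out 2^3: since 851 ≡ 3 (mod 8), (2/851) = -1, so (2/851)^3 = -1.
Reciprocity: 5 ≡ 1 and 851 ≡ 3 (mod 4), so (5/851) = +(851/5).
Reduce top mod 5: now compute (1/5).
Reached (1/5) = 1. Collecting the sign flips along the way, the symbol is -1.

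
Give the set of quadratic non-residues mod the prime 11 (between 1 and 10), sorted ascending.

2, 6, 7, 8, 10

Square k = 1,…,5 (k and 11−k give the same square):
1²=1, 2²=4, 3²=9, 4²≡5, 5²≡3 (mod 11).
The residues are {1, 3, 4, 5, 9}; the non-residues are the remaining 5 nonzero classes.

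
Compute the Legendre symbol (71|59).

First reduce: 71 ≡ 12 (mod 59).
Pull out 2^2: since 59 ≡ 3 (mod 8), (2/59) = -1, so (2/59)^2 = +1.
Reciprocity: 3 ≡ 3 and 59 ≡ 3 (mod 4), so (3/59) = −(59/3).
Reduce top mod 3: now compute (2/3).
Pull out 2: since 3 ≡ 3 (mod 8), (2/3) = -1.
Reached (1/3) = 1. Collecting the sign flips along the way, the symbol is +1.

1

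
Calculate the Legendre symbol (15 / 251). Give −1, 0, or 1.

1

Reciprocity: 15 ≡ 3 and 251 ≡ 3 (mod 4), so (15/251) = −(251/15).
Reduce top mod 15: now compute (11/15).
Reciprocity: 11 ≡ 3 and 15 ≡ 3 (mod 4), so (11/15) = −(15/11).
Reduce top mod 11: now compute (4/11).
Pull out 2^2: since 11 ≡ 3 (mod 8), (2/11) = -1, so (2/11)^2 = +1.
Reached (1/11) = 1. Collecting the sign flips along the way, the symbol is +1.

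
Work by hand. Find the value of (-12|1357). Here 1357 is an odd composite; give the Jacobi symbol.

1

First reduce: -12 ≡ 1345 (mod 1357).
Reciprocity: 1345 ≡ 1 and 1357 ≡ 1 (mod 4), so (1345/1357) = +(1357/1345).
Reduce top mod 1345: now compute (12/1345).
Pull out 2^2: since 1345 ≡ 1 (mod 8), (2/1345) = +1, so (2/1345)^2 = +1.
Reciprocity: 3 ≡ 3 and 1345 ≡ 1 (mod 4), so (3/1345) = +(1345/3).
Reduce top mod 3: now compute (1/3).
Reached (1/3) = 1. Collecting the sign flips along the way, the symbol is +1.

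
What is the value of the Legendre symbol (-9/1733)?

1

First reduce: -9 ≡ 1724 (mod 1733).
Pull out 2^2: since 1733 ≡ 5 (mod 8), (2/1733) = -1, so (2/1733)^2 = +1.
Reciprocity: 431 ≡ 3 and 1733 ≡ 1 (mod 4), so (431/1733) = +(1733/431).
Reduce top mod 431: now compute (9/431).
Reciprocity: 9 ≡ 1 and 431 ≡ 3 (mod 4), so (9/431) = +(431/9).
Reduce top mod 9: now compute (8/9).
Pull out 2^3: since 9 ≡ 1 (mod 8), (2/9) = +1, so (2/9)^3 = +1.
Reached (1/9) = 1. Collecting the sign flips along the way, the symbol is +1.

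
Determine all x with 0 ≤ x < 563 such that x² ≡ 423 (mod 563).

221, 342

Since 563 ≡ 3 (mod 4), a square root of 423 is 423^((563+1)/4) = 423^141 mod 563.
Repeated squaring: 423^2≡458, 423^4≡328, 423^8≡51, 423^16≡349, 423^32≡193, 423^64≡91, 423^128≡399 (mod 563).
423^141 = 423^(128+8+4+1) ≡ 221 (mod 563).
Check: 221² = 48841 ≡ 423 (mod 563). The two roots are 221 and 342.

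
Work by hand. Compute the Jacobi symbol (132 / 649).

Pull out 2^2: since 649 ≡ 1 (mod 8), (2/649) = +1, so (2/649)^2 = +1.
Reciprocity: 33 ≡ 1 and 649 ≡ 1 (mod 4), so (33/649) = +(649/33).
Reduce top mod 33: now compute (22/33).
Pull out 2: since 33 ≡ 1 (mod 8), (2/33) = +1.
Reciprocity: 11 ≡ 3 and 33 ≡ 1 (mod 4), so (11/33) = +(33/11).
Reduce top mod 11: now compute (0/11).
Top reduces to 0: gcd > 1, so the symbol is 0.

0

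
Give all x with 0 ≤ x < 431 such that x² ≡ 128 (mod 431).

211, 220

Since 431 ≡ 3 (mod 4), a square root of 128 is 128^((431+1)/4) = 128^108 mod 431.
Repeated squaring: 128^2≡6, 128^4≡36, 128^8≡3, 128^16≡9, 128^32≡81, 128^64≡96 (mod 431).
128^108 = 128^(64+32+8+4) ≡ 220 (mod 431).
Check: 220² = 48400 ≡ 128 (mod 431). The two roots are 211 and 220.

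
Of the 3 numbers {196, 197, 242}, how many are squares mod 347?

(196/347) = +1 → QR.
(197/347) = +1 → QR.
(242/347) = -1 → non-residue.
Total quadratic residues among the 3: 2.

2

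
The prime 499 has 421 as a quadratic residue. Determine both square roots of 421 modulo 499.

54, 445

Since 499 ≡ 3 (mod 4), a square root of 421 is 421^((499+1)/4) = 421^125 mod 499.
Repeated squaring: 421^2≡96, 421^4≡234, 421^8≡365, 421^16≡491, 421^32≡64, 421^64≡104 (mod 499).
421^125 = 421^(64+32+16+8+4+1) ≡ 54 (mod 499).
Check: 54² = 2916 ≡ 421 (mod 499). The two roots are 54 and 445.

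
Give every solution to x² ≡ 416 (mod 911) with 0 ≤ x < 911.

Since 911 ≡ 3 (mod 4), a square root of 416 is 416^((911+1)/4) = 416^228 mod 911.
Repeated squaring: 416^2≡877, 416^4≡245, 416^8≡810, 416^16≡180, 416^32≡515, 416^64≡124, 416^128≡800 (mod 911).
416^228 = 416^(128+64+32+4) ≡ 307 (mod 911).
Check: 307² = 94249 ≡ 416 (mod 911). The two roots are 307 and 604.

307, 604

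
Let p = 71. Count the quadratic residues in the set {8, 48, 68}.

(8/71) = +1 → QR.
(48/71) = +1 → QR.
(68/71) = -1 → non-residue.
Total quadratic residues among the 3: 2.

2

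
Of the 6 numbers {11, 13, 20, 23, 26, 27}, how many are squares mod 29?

(11/29) = -1 → non-residue.
(13/29) = +1 → QR.
(20/29) = +1 → QR.
(23/29) = +1 → QR.
(26/29) = -1 → non-residue.
(27/29) = -1 → non-residue.
Total quadratic residues among the 6: 3.

3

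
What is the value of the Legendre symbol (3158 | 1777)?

First reduce: 3158 ≡ 1381 (mod 1777).
Reciprocity: 1381 ≡ 1 and 1777 ≡ 1 (mod 4), so (1381/1777) = +(1777/1381).
Reduce top mod 1381: now compute (396/1381).
Pull out 2^2: since 1381 ≡ 5 (mod 8), (2/1381) = -1, so (2/1381)^2 = +1.
Reciprocity: 99 ≡ 3 and 1381 ≡ 1 (mod 4), so (99/1381) = +(1381/99).
Reduce top mod 99: now compute (94/99).
Pull out 2: since 99 ≡ 3 (mod 8), (2/99) = -1.
Reciprocity: 47 ≡ 3 and 99 ≡ 3 (mod 4), so (47/99) = −(99/47).
Reduce top mod 47: now compute (5/47).
Reciprocity: 5 ≡ 1 and 47 ≡ 3 (mod 4), so (5/47) = +(47/5).
Reduce top mod 5: now compute (2/5).
Pull out 2: since 5 ≡ 5 (mod 8), (2/5) = -1.
Reached (1/5) = 1. Collecting the sign flips along the way, the symbol is -1.

-1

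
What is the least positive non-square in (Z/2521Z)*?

11

(2/2521) = +1, so 2 is a residue.
(3/2521) = +1, so 3 is a residue.
(4/2521) = +1, so 4 is a residue.
(5/2521) = +1, so 5 is a residue.
(6/2521) = +1, so 6 is a residue.
(7/2521) = +1, so 7 is a residue.
(8/2521) = +1, so 8 is a residue.
(9/2521) = +1, so 9 is a residue.
(10/2521) = +1, so 10 is a residue.
(11/2521) = −1, so 11 is the smallest positive non-residue mod 2521.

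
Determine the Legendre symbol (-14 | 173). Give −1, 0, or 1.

1

First reduce: -14 ≡ 159 (mod 173).
Reciprocity: 159 ≡ 3 and 173 ≡ 1 (mod 4), so (159/173) = +(173/159).
Reduce top mod 159: now compute (14/159).
Pull out 2: since 159 ≡ 7 (mod 8), (2/159) = +1.
Reciprocity: 7 ≡ 3 and 159 ≡ 3 (mod 4), so (7/159) = −(159/7).
Reduce top mod 7: now compute (5/7).
Reciprocity: 5 ≡ 1 and 7 ≡ 3 (mod 4), so (5/7) = +(7/5).
Reduce top mod 5: now compute (2/5).
Pull out 2: since 5 ≡ 5 (mod 8), (2/5) = -1.
Reached (1/5) = 1. Collecting the sign flips along the way, the symbol is +1.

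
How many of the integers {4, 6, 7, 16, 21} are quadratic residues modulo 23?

3

(4/23) = +1 → QR.
(6/23) = +1 → QR.
(7/23) = -1 → non-residue.
(16/23) = +1 → QR.
(21/23) = -1 → non-residue.
Total quadratic residues among the 5: 3.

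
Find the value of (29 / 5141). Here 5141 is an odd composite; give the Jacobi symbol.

Reciprocity: 29 ≡ 1 and 5141 ≡ 1 (mod 4), so (29/5141) = +(5141/29).
Reduce top mod 29: now compute (8/29).
Pull out 2^3: since 29 ≡ 5 (mod 8), (2/29) = -1, so (2/29)^3 = -1.
Reached (1/29) = 1. Collecting the sign flips along the way, the symbol is -1.

-1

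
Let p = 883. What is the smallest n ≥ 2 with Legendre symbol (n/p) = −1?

(2/883) = −1, so 2 is the smallest positive non-residue mod 883.

2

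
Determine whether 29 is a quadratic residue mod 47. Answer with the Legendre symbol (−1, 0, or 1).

-1

Reciprocity: 29 ≡ 1 and 47 ≡ 3 (mod 4), so (29/47) = +(47/29).
Reduce top mod 29: now compute (18/29).
Pull out 2: since 29 ≡ 5 (mod 8), (2/29) = -1.
Reciprocity: 9 ≡ 1 and 29 ≡ 1 (mod 4), so (9/29) = +(29/9).
Reduce top mod 9: now compute (2/9).
Pull out 2: since 9 ≡ 1 (mod 8), (2/9) = +1.
Reached (1/9) = 1. Collecting the sign flips along the way, the symbol is -1.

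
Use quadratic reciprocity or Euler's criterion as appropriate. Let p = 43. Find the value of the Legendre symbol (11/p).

1

Reciprocity: 11 ≡ 3 and 43 ≡ 3 (mod 4), so (11/43) = −(43/11).
Reduce top mod 11: now compute (10/11).
Pull out 2: since 11 ≡ 3 (mod 8), (2/11) = -1.
Reciprocity: 5 ≡ 1 and 11 ≡ 3 (mod 4), so (5/11) = +(11/5).
Reduce top mod 5: now compute (1/5).
Reached (1/5) = 1. Collecting the sign flips along the way, the symbol is +1.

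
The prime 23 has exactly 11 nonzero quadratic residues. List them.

Square k = 1,…,11 (k and 23−k give the same square):
1²=1, 2²=4, 3²=9, 4²=16, 5²≡2, 6²≡13, 7²≡3, 8²≡18, 9²≡12, 10²≡8, 11²≡6 (mod 23).
So the quadratic residues mod 23 are {1, 2, 3, 4, 6, 8, 9, 12, 13, 16, 18}.

1, 2, 3, 4, 6, 8, 9, 12, 13, 16, 18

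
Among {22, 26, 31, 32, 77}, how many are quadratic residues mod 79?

4

(22/79) = +1 → QR.
(26/79) = +1 → QR.
(31/79) = +1 → QR.
(32/79) = +1 → QR.
(77/79) = -1 → non-residue.
Total quadratic residues among the 5: 4.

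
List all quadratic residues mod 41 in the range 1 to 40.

Square k = 1,…,20 (k and 41−k give the same square):
1²=1, 2²=4, 3²=9, 4²=16, 5²=25, 6²=36, 7²≡8, 8²≡23, 9²≡40, 10²≡18, 11²≡39, 12²≡21, 13²≡5, 14²≡32, 15²≡20, 16²≡10, 17²≡2, 18²≡37, 19²≡33, 20²≡31 (mod 41).
So the quadratic residues mod 41 are {1, 2, 4, 5, 8, 9, 10, 16, 18, 20, 21, 23, 25, 31, 32, 33, 36, 37, 39, 40}.

1, 2, 4, 5, 8, 9, 10, 16, 18, 20, 21, 23, 25, 31, 32, 33, 36, 37, 39, 40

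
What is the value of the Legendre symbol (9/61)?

1

Euler's criterion: (9/61) ≡ 9^30 (mod 61).
9^2 ≡ 20 (mod 61)
9^4 ≡ 34 (mod 61)
9^8 ≡ 58 (mod 61)
9^16 ≡ 9 (mod 61)
9^30 = 9^(16+8+4+2) ≡ 1 (mod 61).
Result is 1, so (9/61) = 1.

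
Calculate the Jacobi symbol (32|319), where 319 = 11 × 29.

Pull out 2^5: since 319 ≡ 7 (mod 8), (2/319) = +1, so (2/319)^5 = +1.
Reached (1/319) = 1. Collecting the sign flips along the way, the symbol is +1.

1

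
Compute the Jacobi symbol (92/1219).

0

Pull out 2^2: since 1219 ≡ 3 (mod 8), (2/1219) = -1, so (2/1219)^2 = +1.
Reciprocity: 23 ≡ 3 and 1219 ≡ 3 (mod 4), so (23/1219) = −(1219/23).
Reduce top mod 23: now compute (0/23).
Top reduces to 0: gcd > 1, so the symbol is 0.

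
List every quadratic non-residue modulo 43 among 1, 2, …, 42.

2 3 5 7 8 12 18 19 20 22 26 27 28 29 30 32 33 34 37 39 42

Square k = 1,…,21 (k and 43−k give the same square):
1²=1, 2²=4, 3²=9, 4²=16, 5²=25, 6²=36, 7²≡6, 8²≡21, 9²≡38, 10²≡14, 11²≡35, 12²≡15, 13²≡40, 14²≡24, 15²≡10, 16²≡41, 17²≡31, 18²≡23, 19²≡17, 20²≡13, 21²≡11 (mod 43).
The residues are {1, 4, 6, 9, 10, 11, 13, 14, 15, 16, 17, 21, 23, 24, 25, 31, 35, 36, 38, 40, 41}; the non-residues are the remaining 21 nonzero classes.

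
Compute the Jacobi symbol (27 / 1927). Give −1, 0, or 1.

Reciprocity: 27 ≡ 3 and 1927 ≡ 3 (mod 4), so (27/1927) = −(1927/27).
Reduce top mod 27: now compute (10/27).
Pull out 2: since 27 ≡ 3 (mod 8), (2/27) = -1.
Reciprocity: 5 ≡ 1 and 27 ≡ 3 (mod 4), so (5/27) = +(27/5).
Reduce top mod 5: now compute (2/5).
Pull out 2: since 5 ≡ 5 (mod 8), (2/5) = -1.
Reached (1/5) = 1. Collecting the sign flips along the way, the symbol is -1.

-1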